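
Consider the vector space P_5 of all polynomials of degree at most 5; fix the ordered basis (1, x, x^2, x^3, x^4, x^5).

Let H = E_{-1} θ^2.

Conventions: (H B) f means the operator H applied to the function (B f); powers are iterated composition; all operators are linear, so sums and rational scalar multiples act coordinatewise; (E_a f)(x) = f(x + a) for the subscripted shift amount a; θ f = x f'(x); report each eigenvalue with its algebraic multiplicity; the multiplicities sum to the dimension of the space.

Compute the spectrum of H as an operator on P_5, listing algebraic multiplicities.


λ = 0 (multiplicity 1), λ = 1 (multiplicity 1), λ = 4 (multiplicity 1), λ = 9 (multiplicity 1), λ = 16 (multiplicity 1), λ = 25 (multiplicity 1)

image of 1: 0
image of x: x - 1
image of x^2: 4x^2 - 8x + 4
image of x^3: 9x^3 - 27x^2 + 27x - 9
image of x^4: 16x^4 - 64x^3 + 96x^2 - 64x + 16
image of x^5: 25x^5 - 125x^4 + 250x^3 - 250x^2 + 125x - 25
the matrix is upper triangular; its diagonal is (0, 1, 4, 9, 16, 25)
for a triangular matrix the eigenvalues are the diagonal entries, with algebraic multiplicity their repetition count


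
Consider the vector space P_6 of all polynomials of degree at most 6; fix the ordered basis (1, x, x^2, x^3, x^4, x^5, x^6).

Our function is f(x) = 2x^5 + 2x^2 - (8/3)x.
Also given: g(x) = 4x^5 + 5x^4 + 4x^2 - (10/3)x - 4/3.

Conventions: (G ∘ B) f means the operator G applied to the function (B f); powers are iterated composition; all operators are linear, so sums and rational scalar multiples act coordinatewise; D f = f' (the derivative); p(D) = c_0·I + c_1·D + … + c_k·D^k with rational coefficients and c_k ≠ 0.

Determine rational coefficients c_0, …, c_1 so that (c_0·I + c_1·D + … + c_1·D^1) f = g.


D^0 f = 2x^5 + 2x^2 - (8/3)x
D^1 f = 10x^4 + 4x - 8/3
matching coefficients of g against c_0 f + c_1 Df + … from the top degree down determines the c_i
solution: c_0 = 2, c_1 = 1/2

p(D) = 2·I + (1/2)·D, i.e. c_0 = 2, c_1 = 1/2


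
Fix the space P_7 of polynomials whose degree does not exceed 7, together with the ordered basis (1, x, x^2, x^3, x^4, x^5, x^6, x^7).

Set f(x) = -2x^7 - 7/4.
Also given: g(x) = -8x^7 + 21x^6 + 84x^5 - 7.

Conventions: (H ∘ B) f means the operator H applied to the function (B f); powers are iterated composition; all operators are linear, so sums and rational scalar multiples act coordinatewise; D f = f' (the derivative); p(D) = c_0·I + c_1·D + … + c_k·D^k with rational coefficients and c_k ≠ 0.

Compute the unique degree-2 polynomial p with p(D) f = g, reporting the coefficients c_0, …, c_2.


p(D) = 4·I − (3/2)·D − D^2, i.e. c_0 = 4, c_1 = -3/2, c_2 = -1

D^0 f = -2x^7 - 7/4
D^1 f = -14x^6
D^2 f = -84x^5
matching coefficients of g against c_0 f + c_1 Df + … from the top degree down determines the c_i
solution: c_0 = 4, c_1 = -3/2, c_2 = -1


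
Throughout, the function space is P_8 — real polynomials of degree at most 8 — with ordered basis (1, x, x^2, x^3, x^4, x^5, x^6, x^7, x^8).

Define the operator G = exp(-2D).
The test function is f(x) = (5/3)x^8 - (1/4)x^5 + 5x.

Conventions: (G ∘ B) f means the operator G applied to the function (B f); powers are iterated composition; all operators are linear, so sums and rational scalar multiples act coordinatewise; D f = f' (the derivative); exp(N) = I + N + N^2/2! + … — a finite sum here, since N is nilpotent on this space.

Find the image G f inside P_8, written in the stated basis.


order-1 term: -(80/3)x^7 + (5/2)x^4 - 10
order-2 term: (560/3)x^6 - 10x^3
order-3 term: -(2240/3)x^5 + 20x^2
order-4 term: (5600/3)x^4 - 20x
order-5 term: -(8960/3)x^3 + 8
order-6 term: (8960/3)x^2
order-7 term: -(5120/3)x
order-8 term: 1280/3
the series for exp(-2D) f terminates at order 8
exp(-2D) f = (5/3)x^8 - (80/3)x^7 + (560/3)x^6 - (8963/12)x^5 + (11215/6)x^4 - (8990/3)x^3 + (9020/3)x^2 - (5165/3)x + 1274/3

the result is g(x) = (5/3)x^8 - (80/3)x^7 + (560/3)x^6 - (8963/12)x^5 + (11215/6)x^4 - (8990/3)x^3 + (9020/3)x^2 - (5165/3)x + 1274/3


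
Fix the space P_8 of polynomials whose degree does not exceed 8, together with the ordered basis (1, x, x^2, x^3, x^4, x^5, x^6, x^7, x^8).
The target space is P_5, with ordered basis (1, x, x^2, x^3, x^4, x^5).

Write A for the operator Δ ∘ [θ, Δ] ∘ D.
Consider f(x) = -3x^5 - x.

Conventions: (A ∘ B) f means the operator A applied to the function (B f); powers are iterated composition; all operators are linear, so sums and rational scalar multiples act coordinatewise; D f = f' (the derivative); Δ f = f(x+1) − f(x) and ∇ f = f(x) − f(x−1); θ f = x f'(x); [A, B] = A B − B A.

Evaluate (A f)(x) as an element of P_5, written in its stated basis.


the image equals g(x) = 180x^2 + 540x + 420

D f = -15x^4 - 1
Δ D f = -60x^3 - 90x^2 - 60x - 15
θ Δ D f = -180x^3 - 180x^2 - 60x
θ D f = -60x^4
Δ θ D f = -240x^3 - 360x^2 - 240x - 60
[θ, Δ] D f = 60x^3 + 180x^2 + 180x + 60
Δ [θ, Δ] D f = 180x^2 + 540x + 420


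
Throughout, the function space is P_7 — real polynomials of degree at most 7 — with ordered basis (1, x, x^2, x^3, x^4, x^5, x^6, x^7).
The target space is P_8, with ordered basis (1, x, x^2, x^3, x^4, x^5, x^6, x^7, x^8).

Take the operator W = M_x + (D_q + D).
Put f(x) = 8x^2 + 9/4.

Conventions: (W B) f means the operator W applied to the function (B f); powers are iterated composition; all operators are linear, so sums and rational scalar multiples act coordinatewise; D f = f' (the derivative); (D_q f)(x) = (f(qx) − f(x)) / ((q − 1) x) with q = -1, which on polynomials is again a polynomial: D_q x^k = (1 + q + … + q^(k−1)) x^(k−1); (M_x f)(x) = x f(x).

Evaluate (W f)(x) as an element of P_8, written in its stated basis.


M_x f = 8x^3 + (9/4)x
D_q f = 0
D f = 16x
(D_q + D) f = 16x
(M_x + (D_q + D)) f = 8x^3 + (73/4)x

g(x) = 8x^3 + (73/4)x


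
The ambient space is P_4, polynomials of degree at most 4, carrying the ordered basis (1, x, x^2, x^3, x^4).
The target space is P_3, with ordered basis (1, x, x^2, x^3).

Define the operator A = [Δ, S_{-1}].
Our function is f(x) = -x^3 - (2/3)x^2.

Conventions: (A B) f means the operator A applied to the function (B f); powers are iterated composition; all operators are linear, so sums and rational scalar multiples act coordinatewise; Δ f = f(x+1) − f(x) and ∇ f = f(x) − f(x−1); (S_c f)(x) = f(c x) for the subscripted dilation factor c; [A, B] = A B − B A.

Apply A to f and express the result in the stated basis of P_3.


S_{-1} f = x^3 - (2/3)x^2
Δ S_{-1} f = 3x^2 + (5/3)x + 1/3
Δ f = -3x^2 - (13/3)x - 5/3
S_{-1} Δ f = -3x^2 + (13/3)x - 5/3
[Δ, S_{-1}] f = 6x^2 - (8/3)x + 2

the image equals g(x) = 6x^2 - (8/3)x + 2


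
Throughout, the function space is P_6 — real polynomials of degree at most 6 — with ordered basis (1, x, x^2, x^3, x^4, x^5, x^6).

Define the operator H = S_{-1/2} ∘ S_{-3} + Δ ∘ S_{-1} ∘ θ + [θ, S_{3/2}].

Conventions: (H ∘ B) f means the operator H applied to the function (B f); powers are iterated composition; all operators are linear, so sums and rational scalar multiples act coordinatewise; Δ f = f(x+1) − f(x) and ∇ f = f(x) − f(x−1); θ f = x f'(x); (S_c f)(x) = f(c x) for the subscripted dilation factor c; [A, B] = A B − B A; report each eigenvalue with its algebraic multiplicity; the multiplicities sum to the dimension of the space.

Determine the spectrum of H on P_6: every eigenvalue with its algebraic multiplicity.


λ = 1 (multiplicity 1), λ = 3/2 (multiplicity 1), λ = 9/4 (multiplicity 1), λ = 27/8 (multiplicity 1), λ = 81/16 (multiplicity 1), λ = 243/32 (multiplicity 1), λ = 729/64 (multiplicity 1)

image of 1: 1
image of x: (3/2)x - 1
image of x^2: (9/4)x^2 + 4x + 2
image of x^3: (27/8)x^3 - 9x^2 - 9x - 3
image of x^4: (81/16)x^4 + 16x^3 + 24x^2 + 16x + 4
image of x^5: (243/32)x^5 - 25x^4 - 50x^3 - 50x^2 - 25x - 5
image of x^6: (729/64)x^6 + 36x^5 + 90x^4 + 120x^3 + 90x^2 + 36x + 6
the matrix is upper triangular; its diagonal is (1, 3/2, 9/4, 27/8, 81/16, 243/32, 729/64)
for a triangular matrix the eigenvalues are the diagonal entries, with algebraic multiplicity their repetition count


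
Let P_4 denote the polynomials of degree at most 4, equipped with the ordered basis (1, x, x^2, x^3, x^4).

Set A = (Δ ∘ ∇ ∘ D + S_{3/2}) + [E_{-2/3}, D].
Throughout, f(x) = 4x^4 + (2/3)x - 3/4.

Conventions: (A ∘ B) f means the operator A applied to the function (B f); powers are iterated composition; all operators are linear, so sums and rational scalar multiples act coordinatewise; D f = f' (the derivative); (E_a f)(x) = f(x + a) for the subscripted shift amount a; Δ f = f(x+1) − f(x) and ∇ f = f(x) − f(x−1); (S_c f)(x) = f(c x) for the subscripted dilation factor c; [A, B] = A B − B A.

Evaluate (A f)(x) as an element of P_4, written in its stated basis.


the result is g(x) = (81/4)x^4 + 97x - 3/4

D f = 16x^3 + 2/3
∇ D f = 48x^2 - 48x + 16
Δ ∇ D f = 96x
S_{3/2} f = (81/4)x^4 + x - 3/4
(Δ ∘ ∇ ∘ D + S_{3/2}) f = (81/4)x^4 + 97x - 3/4
D f = 16x^3 + 2/3
E_{-2/3} D f = 16x^3 - 32x^2 + (64/3)x - 110/27
E_{-2/3} f = 4x^4 - (32/3)x^3 + (32/3)x^2 - (110/27)x - 131/324
D E_{-2/3} f = 16x^3 - 32x^2 + (64/3)x - 110/27
[E_{-2/3}, D] f = 0
((Δ ∘ ∇ ∘ D + S_{3/2}) + [E_{-2/3}, D]) f = (81/4)x^4 + 97x - 3/4


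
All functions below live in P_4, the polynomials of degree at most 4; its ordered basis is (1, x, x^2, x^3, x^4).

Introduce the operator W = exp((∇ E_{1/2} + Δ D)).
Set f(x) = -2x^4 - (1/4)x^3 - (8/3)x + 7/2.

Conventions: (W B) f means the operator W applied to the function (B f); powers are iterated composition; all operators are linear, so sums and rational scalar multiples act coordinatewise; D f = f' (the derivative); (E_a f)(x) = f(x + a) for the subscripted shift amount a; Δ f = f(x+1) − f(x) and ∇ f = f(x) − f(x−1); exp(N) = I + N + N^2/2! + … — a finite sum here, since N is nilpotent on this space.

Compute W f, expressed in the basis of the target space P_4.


order-1 term: -8x^3 - (99/4)x^2 - (55/2)x - 551/48
order-2 term: -12x^2 - (195/4)x - 103/2
order-3 term: -8x - 97/4
order-4 term: -2
the series for exp((∇ E_{1/2} + Δ D)) f terminates at order 4
exp((∇ E_{1/2} + Δ D)) f = -2x^4 - (33/4)x^3 - (147/4)x^2 - (1043/12)x - 4115/48

the image equals g(x) = -2x^4 - (33/4)x^3 - (147/4)x^2 - (1043/12)x - 4115/48


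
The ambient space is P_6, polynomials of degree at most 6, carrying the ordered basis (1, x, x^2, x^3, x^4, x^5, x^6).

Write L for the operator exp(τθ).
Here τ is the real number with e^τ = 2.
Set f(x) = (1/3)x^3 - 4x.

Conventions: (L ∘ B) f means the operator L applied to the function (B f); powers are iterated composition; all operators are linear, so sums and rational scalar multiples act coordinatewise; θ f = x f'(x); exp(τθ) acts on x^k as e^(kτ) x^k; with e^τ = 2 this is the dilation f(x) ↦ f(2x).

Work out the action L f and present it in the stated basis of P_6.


exp(τθ) x^k = e^(kτ) x^k; with e^τ = 2 this sends x^k to 2^k x^k
x ↦ 2 x
x^3 ↦ 8 x^3
applying this coordinatewise to f: exp(τθ) f = (8/3)x^3 - 8x

the result is g(x) = (8/3)x^3 - 8x


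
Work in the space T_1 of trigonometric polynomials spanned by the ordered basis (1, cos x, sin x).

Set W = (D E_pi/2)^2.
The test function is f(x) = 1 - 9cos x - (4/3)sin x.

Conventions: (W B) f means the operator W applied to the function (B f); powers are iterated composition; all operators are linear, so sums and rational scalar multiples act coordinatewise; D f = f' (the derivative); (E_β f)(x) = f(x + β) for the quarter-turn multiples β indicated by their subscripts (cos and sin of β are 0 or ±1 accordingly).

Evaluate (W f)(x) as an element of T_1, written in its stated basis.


E_pi/2 f = 1 - (4/3)cos x + 9sin x
D E_pi/2 f = 9cos x + (4/3)sin x
E_pi/2 (D E_pi/2) f = (4/3)cos x - 9sin x
D E_pi/2 (D E_pi/2) f = -9cos x - (4/3)sin x

the image equals g(x) = -9cos x - (4/3)sin x


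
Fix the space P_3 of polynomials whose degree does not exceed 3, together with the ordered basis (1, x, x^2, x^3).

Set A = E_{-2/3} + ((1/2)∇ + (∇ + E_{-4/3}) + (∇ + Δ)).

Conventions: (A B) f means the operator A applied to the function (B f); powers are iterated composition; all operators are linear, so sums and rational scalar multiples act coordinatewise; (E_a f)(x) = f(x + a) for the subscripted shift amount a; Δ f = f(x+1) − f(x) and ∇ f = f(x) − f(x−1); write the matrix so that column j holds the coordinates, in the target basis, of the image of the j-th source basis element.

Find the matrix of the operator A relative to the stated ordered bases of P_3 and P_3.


image of 1: 2
image of x: 2x + 3/2
image of x^2: 2x^2 + 3x + 13/18
image of x^3: 2x^3 + (9/2)x^2 + (13/6)x + 5/6
each image's coordinates form column j of the matrix

the matrix is [[2, 3/2, 13/18, 5/6]; [0, 2, 3, 13/6]; [0, 0, 2, 9/2]; [0, 0, 0, 2]] (rows listed top to bottom)


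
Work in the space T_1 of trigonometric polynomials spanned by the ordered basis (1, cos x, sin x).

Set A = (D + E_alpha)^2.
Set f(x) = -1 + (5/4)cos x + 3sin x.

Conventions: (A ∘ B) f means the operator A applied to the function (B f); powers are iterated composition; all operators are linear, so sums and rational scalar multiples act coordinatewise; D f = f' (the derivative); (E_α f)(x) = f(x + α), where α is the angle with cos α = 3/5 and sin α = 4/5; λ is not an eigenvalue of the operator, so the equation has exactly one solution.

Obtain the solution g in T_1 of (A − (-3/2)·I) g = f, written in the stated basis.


write g with unknown coordinates in the stated basis and equate coefficients in (A − (-3/2)·I) g = f
solving from the highest basis element down gives g = -2/5 - (547/438)cos x - (16/73)sin x
check: A g = -2/5 + (228/73)cos x + (243/73)sin x
so A g − (-3/2)·g = -1 + (5/4)cos x + 3sin x = f ✓

the image equals g(x) = -2/5 - (547/438)cos x - (16/73)sin x


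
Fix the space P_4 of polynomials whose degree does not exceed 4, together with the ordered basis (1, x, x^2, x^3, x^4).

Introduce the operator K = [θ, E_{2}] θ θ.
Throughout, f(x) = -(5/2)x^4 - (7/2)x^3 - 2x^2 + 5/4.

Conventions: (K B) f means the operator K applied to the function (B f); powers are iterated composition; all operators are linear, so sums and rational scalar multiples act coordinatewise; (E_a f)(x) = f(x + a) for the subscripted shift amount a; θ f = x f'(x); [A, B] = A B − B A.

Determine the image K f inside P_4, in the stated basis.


g(x) = 320x^3 + 2109x^2 + 4628x + 3380

θ f = -10x^4 - (21/2)x^3 - 4x^2
θ θ f = -40x^4 - (63/2)x^3 - 8x^2
E_{2} θ θ f = -40x^4 - (703/2)x^3 - 1157x^2 - 1690x - 924
θ E_{2} θ θ f = -160x^4 - (2109/2)x^3 - 2314x^2 - 1690x
θ θ θ f = -160x^4 - (189/2)x^3 - 16x^2
E_{2} θ θ θ f = -160x^4 - (2749/2)x^3 - 4423x^2 - 6318x - 3380
[θ, E_{2}] θ θ f = 320x^3 + 2109x^2 + 4628x + 3380


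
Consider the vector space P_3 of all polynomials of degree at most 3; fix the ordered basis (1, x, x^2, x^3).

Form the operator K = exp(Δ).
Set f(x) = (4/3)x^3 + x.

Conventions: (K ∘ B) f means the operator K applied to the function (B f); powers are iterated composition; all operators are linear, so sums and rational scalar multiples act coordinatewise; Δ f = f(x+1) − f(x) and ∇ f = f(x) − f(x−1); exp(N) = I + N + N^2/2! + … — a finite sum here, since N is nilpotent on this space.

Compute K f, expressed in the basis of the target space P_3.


order-1 term: 4x^2 + 4x + 7/3
order-2 term: 4x + 4
order-3 term: 4/3
the series for exp(Δ) f terminates at order 3
exp(Δ) f = (4/3)x^3 + 4x^2 + 9x + 23/3

the result is g(x) = (4/3)x^3 + 4x^2 + 9x + 23/3


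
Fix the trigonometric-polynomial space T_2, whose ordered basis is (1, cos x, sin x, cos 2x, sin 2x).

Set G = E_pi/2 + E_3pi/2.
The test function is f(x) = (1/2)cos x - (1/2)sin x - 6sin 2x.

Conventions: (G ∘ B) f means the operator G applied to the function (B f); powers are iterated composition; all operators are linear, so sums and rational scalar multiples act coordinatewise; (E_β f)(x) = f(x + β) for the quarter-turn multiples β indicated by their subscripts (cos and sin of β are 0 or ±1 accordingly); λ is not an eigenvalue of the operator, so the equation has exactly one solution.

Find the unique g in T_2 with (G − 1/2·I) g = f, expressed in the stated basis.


the image equals g(x) = -cos x + sin x + (12/5)sin 2x

write g with unknown coordinates in the stated basis and equate coefficients in (G − 1/2·I) g = f
solving from the highest basis element down gives g = -cos x + sin x + (12/5)sin 2x
check: G g = -(24/5)sin 2x
so G g − 1/2·g = (1/2)cos x - (1/2)sin x - 6sin 2x = f ✓


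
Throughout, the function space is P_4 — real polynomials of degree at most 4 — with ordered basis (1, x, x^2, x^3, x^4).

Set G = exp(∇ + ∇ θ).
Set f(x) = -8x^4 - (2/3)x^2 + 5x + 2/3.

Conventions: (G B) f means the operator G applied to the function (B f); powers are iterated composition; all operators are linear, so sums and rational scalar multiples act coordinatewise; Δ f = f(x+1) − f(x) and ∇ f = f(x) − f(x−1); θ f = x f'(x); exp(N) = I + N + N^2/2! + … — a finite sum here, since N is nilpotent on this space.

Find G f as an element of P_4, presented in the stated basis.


order-1 term: -160x^3 + 240x^2 - 164x + 52
order-2 term: -960x^2 + 1680x - 844
order-3 term: -1920x + 2080
order-4 term: -960
the series for exp(∇ + ∇ θ) f terminates at order 4
exp(∇ + ∇ θ) f = -8x^4 - 160x^3 - (2162/3)x^2 - 399x + 986/3

the result is g(x) = -8x^4 - 160x^3 - (2162/3)x^2 - 399x + 986/3


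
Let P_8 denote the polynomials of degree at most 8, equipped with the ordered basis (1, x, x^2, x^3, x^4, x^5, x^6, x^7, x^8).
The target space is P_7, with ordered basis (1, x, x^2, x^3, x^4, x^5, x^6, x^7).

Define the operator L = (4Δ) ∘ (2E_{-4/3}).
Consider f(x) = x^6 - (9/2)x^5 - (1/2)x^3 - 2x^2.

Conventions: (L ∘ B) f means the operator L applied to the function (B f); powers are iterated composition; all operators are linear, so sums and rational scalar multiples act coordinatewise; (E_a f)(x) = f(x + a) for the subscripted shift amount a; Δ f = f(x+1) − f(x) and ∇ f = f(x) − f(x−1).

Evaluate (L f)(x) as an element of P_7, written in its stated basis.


E_{-4/3} f = x^6 - (25/2)x^5 + (170/3)x^4 - (6907/54)x^3 + (4160/27)x^2 - (7592/81)x + 16192/729
(2E_{-4/3}) f = 2x^6 - 25x^5 + (340/3)x^4 - (6907/27)x^3 + (8320/27)x^2 - (15184/81)x + 32384/729
Δ (2E_{-4/3}) f = 12x^5 - 95x^4 + (730/3)x^3 - (2767/9)x^2 + (5108/27)x - 3628/81
(4Δ) (2E_{-4/3}) f = 48x^5 - 380x^4 + (2920/3)x^3 - (11068/9)x^2 + (20432/27)x - 14512/81

g(x) = 48x^5 - 380x^4 + (2920/3)x^3 - (11068/9)x^2 + (20432/27)x - 14512/81


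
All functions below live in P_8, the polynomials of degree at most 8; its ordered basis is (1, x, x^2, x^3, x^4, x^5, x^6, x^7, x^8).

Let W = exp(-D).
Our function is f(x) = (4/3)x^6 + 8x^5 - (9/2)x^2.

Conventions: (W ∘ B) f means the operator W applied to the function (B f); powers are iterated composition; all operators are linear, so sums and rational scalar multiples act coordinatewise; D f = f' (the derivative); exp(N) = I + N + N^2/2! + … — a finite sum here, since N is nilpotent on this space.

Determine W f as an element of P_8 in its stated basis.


order-1 term: -8x^5 - 40x^4 + 9x
order-2 term: 20x^4 + 80x^3 - 9/2
order-3 term: -(80/3)x^3 - 80x^2
order-4 term: 20x^2 + 40x
order-5 term: -8x - 8
order-6 term: 4/3
the series for exp(-D) f terminates at order 6
exp(-D) f = (4/3)x^6 - 20x^4 + (160/3)x^3 - (129/2)x^2 + 41x - 67/6

g(x) = (4/3)x^6 - 20x^4 + (160/3)x^3 - (129/2)x^2 + 41x - 67/6


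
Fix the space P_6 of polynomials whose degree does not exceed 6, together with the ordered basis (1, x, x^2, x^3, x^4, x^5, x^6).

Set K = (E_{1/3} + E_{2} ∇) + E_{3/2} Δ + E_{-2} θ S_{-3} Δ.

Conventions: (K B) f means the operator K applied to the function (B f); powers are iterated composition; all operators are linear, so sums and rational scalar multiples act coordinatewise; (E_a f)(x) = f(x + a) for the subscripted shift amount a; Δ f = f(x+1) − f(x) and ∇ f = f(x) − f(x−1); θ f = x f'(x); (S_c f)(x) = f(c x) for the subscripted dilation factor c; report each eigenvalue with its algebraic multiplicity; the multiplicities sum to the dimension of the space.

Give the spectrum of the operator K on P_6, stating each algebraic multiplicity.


λ = 1 (multiplicity 7)

image of 1: 1
image of x: x + 7/3
image of x^2: x^2 - (4/3)x + 172/9
image of x^3: x^3 + 61x^2 - (611/3)x + 27355/108
image of x^4: x^4 - (944/3)x^3 + (6284/3)x^2 - (114881/27)x + 250858/81
image of x^5: x^5 + (4895/3)x^4 - (123290/9)x^3 + (2382095/54)x^2 - (5026045/81)x + 129357907/3888
image of x^6: x^6 - 7276x^5 + (233600/3)x^4 - (8956285/27)x^3 + (19185260/27)x^2 - (491528477/648)x + 948900667/2916
the matrix is upper triangular; its diagonal is (1, 1, 1, 1, 1, 1, 1)
for a triangular matrix the eigenvalues are the diagonal entries, with algebraic multiplicity their repetition count


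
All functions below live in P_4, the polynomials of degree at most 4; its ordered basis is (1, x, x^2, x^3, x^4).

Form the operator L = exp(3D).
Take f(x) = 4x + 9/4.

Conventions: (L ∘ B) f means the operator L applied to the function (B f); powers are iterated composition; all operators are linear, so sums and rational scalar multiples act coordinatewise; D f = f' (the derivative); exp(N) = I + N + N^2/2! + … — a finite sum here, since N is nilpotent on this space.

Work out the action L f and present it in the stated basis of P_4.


order-1 term: 12
the series for exp(3D) f terminates at order 1
exp(3D) f = 4x + 57/4

the image equals g(x) = 4x + 57/4


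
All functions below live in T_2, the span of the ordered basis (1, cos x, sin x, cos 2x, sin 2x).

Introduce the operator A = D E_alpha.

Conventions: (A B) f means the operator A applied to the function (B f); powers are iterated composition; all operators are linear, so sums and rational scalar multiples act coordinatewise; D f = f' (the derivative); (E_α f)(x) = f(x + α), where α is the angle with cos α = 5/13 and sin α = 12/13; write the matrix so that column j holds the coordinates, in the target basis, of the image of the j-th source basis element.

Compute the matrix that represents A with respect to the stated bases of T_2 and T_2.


the matrix is [[0, 0, 0, 0, 0]; [0, -12/13, 5/13, 0, 0]; [0, -5/13, -12/13, 0, 0]; [0, 0, 0, -240/169, -238/169]; [0, 0, 0, 238/169, -240/169]] (rows listed top to bottom)

image of 1: 0
image of cos x: -(12/13)cos x - (5/13)sin x
image of sin x: (5/13)cos x - (12/13)sin x
image of cos 2x: -(240/169)cos 2x + (238/169)sin 2x
image of sin 2x: -(238/169)cos 2x - (240/169)sin 2x
each image's coordinates form column j of the matrix


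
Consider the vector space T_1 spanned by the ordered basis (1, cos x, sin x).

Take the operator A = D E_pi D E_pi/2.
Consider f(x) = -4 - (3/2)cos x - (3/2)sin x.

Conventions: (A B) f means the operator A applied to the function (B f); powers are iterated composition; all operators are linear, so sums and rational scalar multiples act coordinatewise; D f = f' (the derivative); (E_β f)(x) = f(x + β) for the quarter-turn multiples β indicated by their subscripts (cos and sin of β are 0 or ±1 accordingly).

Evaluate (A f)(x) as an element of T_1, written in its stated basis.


E_pi/2 f = -4 - (3/2)cos x + (3/2)sin x
D E_pi/2 f = (3/2)cos x + (3/2)sin x
E_pi (D E_pi/2) f = -(3/2)cos x - (3/2)sin x
D E_pi (D E_pi/2) f = -(3/2)cos x + (3/2)sin x

the result is g(x) = -(3/2)cos x + (3/2)sin x


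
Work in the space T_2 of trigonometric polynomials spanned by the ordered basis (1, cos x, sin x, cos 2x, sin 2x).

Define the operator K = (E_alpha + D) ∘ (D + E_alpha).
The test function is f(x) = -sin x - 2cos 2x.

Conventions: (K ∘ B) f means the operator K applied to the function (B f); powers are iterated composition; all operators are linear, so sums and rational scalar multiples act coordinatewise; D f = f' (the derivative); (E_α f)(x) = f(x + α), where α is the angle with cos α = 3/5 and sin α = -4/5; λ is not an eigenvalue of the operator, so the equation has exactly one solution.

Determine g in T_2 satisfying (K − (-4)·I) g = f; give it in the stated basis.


write g with unknown coordinates in the stated basis and equate coefficients in (K − (-4)·I) g = f
solving from the highest basis element down gives g = (1/78)cos x - (3/13)sin x - (3746/5825)cos 2x + (728/5825)sin 2x
check: K g = -(2/39)cos x - (1/13)sin x + (3334/5825)cos 2x - (2912/5825)sin 2x
so K g − (-4)·g = -sin x - 2cos 2x = f ✓

the image equals g(x) = (1/78)cos x - (3/13)sin x - (3746/5825)cos 2x + (728/5825)sin 2x


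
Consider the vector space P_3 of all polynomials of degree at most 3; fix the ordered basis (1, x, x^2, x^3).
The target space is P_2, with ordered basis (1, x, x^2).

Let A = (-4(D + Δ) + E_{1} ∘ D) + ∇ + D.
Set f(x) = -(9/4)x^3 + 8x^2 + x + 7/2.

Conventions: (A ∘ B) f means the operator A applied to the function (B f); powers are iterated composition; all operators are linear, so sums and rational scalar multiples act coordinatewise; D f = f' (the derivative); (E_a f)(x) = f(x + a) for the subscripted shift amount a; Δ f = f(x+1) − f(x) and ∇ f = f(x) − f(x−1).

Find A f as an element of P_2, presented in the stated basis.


the image equals g(x) = (135/4)x^2 - (239/4)x - 29

D f = -(27/4)x^2 + 16x + 1
Δ f = -(27/4)x^2 + (37/4)x + 27/4
(D + Δ) f = -(27/2)x^2 + (101/4)x + 31/4
(-4(D + Δ)) f = 54x^2 - 101x - 31
D f = -(27/4)x^2 + 16x + 1
E_{1} D f = -(27/4)x^2 + (5/2)x + 41/4
(-4(D + Δ) + E_{1} ∘ D) f = (189/4)x^2 - (197/2)x - 83/4
∇ f = -(27/4)x^2 + (91/4)x - 37/4
D f = -(27/4)x^2 + 16x + 1
((-4(D + Δ) + E_{1} ∘ D) + ∇ + D) f = (135/4)x^2 - (239/4)x - 29


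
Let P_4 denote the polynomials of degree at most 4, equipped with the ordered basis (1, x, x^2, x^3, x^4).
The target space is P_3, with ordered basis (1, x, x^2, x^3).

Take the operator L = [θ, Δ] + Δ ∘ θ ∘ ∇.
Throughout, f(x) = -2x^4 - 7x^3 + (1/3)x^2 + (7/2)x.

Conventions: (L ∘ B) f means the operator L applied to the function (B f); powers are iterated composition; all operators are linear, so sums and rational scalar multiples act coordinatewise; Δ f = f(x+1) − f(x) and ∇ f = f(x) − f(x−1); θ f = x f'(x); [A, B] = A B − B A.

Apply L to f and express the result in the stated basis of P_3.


Δ f = -8x^3 - 33x^2 - (85/3)x - 31/6
θ Δ f = -24x^3 - 66x^2 - (85/3)x
θ f = -8x^4 - 21x^3 + (2/3)x^2 + (7/2)x
Δ θ f = -32x^3 - 111x^2 - (281/3)x - 149/6
[θ, Δ] f = 8x^3 + 45x^2 + (196/3)x + 149/6
∇ f = -8x^3 - 9x^2 + (41/3)x - 11/6
θ ∇ f = -24x^3 - 18x^2 + (41/3)x
Δ θ ∇ f = -72x^2 - 108x - 85/3
([θ, Δ] + Δ ∘ θ ∘ ∇) f = 8x^3 - 27x^2 - (128/3)x - 7/2

the image equals g(x) = 8x^3 - 27x^2 - (128/3)x - 7/2


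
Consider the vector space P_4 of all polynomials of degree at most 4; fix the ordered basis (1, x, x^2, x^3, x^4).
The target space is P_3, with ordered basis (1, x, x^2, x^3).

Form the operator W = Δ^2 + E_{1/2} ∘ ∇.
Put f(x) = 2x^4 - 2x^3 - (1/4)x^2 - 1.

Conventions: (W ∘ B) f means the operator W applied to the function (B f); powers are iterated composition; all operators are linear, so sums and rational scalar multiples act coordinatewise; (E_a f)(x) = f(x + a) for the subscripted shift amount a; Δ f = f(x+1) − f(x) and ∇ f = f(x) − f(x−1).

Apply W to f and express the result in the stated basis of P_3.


the result is g(x) = 8x^3 + 18x^2 + (75/2)x + 15

Δ f = 8x^3 + 6x^2 + (3/2)x - 1/4
Δ Δ f = 24x^2 + 36x + 31/2
∇ f = 8x^3 - 18x^2 + (27/2)x - 15/4
E_{1/2} ∇ f = 8x^3 - 6x^2 + (3/2)x - 1/2
(Δ^2 + E_{1/2} ∘ ∇) f = 8x^3 + 18x^2 + (75/2)x + 15


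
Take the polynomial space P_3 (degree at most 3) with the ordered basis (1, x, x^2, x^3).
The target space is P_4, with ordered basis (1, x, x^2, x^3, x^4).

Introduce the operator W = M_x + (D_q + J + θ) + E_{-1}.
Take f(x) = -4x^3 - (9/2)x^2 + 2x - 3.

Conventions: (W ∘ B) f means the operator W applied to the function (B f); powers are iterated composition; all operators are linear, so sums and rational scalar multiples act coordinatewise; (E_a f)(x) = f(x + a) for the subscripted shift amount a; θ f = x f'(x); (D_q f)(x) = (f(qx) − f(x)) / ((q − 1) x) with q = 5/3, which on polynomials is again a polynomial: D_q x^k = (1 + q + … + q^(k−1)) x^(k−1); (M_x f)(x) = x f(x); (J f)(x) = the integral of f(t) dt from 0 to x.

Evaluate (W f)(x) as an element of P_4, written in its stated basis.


M_x f = -4x^4 - (9/2)x^3 + 2x^2 - 3x
D_q f = -(196/9)x^2 - 12x + 2
J f = -x^4 - (3/2)x^3 + x^2 - 3x
θ f = -12x^3 - 9x^2 + 2x
(D_q + J + θ) f = -x^4 - (27/2)x^3 - (268/9)x^2 - 13x + 2
E_{-1} f = -4x^3 + (15/2)x^2 - x - 11/2
(M_x + (D_q + J + θ) + E_{-1}) f = -5x^4 - 22x^3 - (365/18)x^2 - 17x - 7/2

the image equals g(x) = -5x^4 - 22x^3 - (365/18)x^2 - 17x - 7/2


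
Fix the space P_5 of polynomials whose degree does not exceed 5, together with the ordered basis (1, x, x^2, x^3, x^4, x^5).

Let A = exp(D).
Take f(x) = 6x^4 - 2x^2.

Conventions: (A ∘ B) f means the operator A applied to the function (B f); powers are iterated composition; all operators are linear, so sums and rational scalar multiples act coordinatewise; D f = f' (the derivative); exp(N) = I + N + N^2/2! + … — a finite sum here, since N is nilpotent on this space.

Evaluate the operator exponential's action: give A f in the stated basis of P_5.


order-1 term: 24x^3 - 4x
order-2 term: 36x^2 - 2
order-3 term: 24x
order-4 term: 6
the series for exp(D) f terminates at order 4
exp(D) f = 6x^4 + 24x^3 + 34x^2 + 20x + 4

the image equals g(x) = 6x^4 + 24x^3 + 34x^2 + 20x + 4


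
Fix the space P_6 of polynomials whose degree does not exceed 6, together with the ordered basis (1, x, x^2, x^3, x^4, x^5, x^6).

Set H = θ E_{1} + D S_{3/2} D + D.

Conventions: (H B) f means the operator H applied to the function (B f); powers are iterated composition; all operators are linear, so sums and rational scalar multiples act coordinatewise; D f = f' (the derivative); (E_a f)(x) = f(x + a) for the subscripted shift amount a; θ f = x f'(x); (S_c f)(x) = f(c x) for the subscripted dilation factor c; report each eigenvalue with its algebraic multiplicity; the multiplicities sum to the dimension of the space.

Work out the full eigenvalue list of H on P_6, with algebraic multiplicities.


image of 1: 0
image of x: x + 1
image of x^2: 2x^2 + 4x + 3
image of x^3: 3x^3 + 9x^2 + (33/2)x
image of x^4: 4x^4 + 16x^3 + (105/2)x^2 + 4x
image of x^5: 5x^5 + 25x^4 + (525/4)x^3 + 20x^2 + 5x
image of x^6: 6x^6 + 36x^5 + (4605/16)x^4 + 60x^3 + 30x^2 + 6x
the matrix is upper triangular; its diagonal is (0, 1, 2, 3, 4, 5, 6)
for a triangular matrix the eigenvalues are the diagonal entries, with algebraic multiplicity their repetition count

λ = 0 (multiplicity 1), λ = 1 (multiplicity 1), λ = 2 (multiplicity 1), λ = 3 (multiplicity 1), λ = 4 (multiplicity 1), λ = 5 (multiplicity 1), λ = 6 (multiplicity 1)


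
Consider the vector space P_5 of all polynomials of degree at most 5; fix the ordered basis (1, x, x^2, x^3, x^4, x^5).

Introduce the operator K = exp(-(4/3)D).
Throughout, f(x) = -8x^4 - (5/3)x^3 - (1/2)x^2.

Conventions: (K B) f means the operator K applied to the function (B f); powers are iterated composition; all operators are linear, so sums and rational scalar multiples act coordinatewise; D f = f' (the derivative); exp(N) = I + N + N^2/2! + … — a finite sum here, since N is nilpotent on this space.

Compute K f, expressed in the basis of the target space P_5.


order-1 term: (128/3)x^3 + (20/3)x^2 + (4/3)x
order-2 term: -(256/3)x^2 - (80/9)x - 8/9
order-3 term: (2048/27)x + 320/81
order-4 term: -2048/81
the series for exp(-(4/3)D) f terminates at order 4
exp(-(4/3)D) f = -8x^4 + 41x^3 - (475/6)x^2 + (1844/27)x - 200/9

the image equals g(x) = -8x^4 + 41x^3 - (475/6)x^2 + (1844/27)x - 200/9


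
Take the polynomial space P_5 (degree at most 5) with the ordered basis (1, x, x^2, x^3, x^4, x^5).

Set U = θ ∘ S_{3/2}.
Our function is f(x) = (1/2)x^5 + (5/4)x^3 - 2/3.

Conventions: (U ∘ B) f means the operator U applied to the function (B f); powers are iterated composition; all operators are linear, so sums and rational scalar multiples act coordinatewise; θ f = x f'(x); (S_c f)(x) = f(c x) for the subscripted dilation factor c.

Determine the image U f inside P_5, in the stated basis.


S_{3/2} f = (243/64)x^5 + (135/32)x^3 - 2/3
θ S_{3/2} f = (1215/64)x^5 + (405/32)x^3

the image equals g(x) = (1215/64)x^5 + (405/32)x^3


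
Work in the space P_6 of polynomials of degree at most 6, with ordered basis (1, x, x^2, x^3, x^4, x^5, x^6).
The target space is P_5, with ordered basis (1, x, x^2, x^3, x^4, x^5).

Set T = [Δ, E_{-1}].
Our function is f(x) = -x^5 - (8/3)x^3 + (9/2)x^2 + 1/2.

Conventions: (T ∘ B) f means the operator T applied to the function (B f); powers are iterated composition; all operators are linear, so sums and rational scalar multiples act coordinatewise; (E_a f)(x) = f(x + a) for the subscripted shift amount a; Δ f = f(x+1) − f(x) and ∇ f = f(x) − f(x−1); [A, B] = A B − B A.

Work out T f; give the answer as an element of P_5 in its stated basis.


E_{-1} f = -x^5 + 5x^4 - (38/3)x^3 + (45/2)x^2 - 22x + 26/3
Δ E_{-1} f = -5x^4 + 10x^3 - 18x^2 + 22x - 49/6
Δ f = -5x^4 - 10x^3 - 18x^2 - 4x + 5/6
E_{-1} Δ f = -5x^4 + 10x^3 - 18x^2 + 22x - 49/6
[Δ, E_{-1}] f = 0

the result is g(x) = 0


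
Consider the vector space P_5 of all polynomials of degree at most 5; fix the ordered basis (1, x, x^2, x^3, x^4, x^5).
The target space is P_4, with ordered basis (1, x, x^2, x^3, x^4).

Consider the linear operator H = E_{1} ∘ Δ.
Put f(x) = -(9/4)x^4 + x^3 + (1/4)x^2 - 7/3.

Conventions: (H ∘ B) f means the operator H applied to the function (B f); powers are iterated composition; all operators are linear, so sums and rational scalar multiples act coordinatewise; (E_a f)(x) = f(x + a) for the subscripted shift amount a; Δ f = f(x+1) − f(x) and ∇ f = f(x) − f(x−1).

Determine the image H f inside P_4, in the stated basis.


the result is g(x) = -9x^3 - (75/2)x^2 - (107/2)x - 26

Δ f = -9x^3 - (21/2)x^2 - (11/2)x - 1
E_{1} Δ f = -9x^3 - (75/2)x^2 - (107/2)x - 26


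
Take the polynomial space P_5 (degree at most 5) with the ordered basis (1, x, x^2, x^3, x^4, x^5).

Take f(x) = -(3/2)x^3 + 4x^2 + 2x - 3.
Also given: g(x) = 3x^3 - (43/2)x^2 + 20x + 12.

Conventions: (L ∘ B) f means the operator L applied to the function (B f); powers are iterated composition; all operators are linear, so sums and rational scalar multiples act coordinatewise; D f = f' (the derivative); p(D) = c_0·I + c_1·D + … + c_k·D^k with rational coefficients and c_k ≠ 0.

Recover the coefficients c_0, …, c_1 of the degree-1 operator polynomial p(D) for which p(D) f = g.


p(D) = -2·I + 3·D, i.e. c_0 = -2, c_1 = 3

D^0 f = -(3/2)x^3 + 4x^2 + 2x - 3
D^1 f = -(9/2)x^2 + 8x + 2
matching coefficients of g against c_0 f + c_1 Df + … from the top degree down determines the c_i
solution: c_0 = -2, c_1 = 3


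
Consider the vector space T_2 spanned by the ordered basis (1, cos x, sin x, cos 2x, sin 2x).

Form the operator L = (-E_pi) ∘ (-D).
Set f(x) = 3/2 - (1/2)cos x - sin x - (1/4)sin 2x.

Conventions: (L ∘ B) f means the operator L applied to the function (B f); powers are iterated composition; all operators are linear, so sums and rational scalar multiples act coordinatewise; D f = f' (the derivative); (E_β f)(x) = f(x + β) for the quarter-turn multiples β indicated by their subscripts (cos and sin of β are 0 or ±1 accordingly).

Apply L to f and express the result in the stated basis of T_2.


the result is g(x) = cos x - (1/2)sin x - (1/2)cos 2x

D f = -cos x + (1/2)sin x - (1/2)cos 2x
(-D) f = cos x - (1/2)sin x + (1/2)cos 2x
E_pi (-D) f = -cos x + (1/2)sin x + (1/2)cos 2x
(-E_pi) (-D) f = cos x - (1/2)sin x - (1/2)cos 2x


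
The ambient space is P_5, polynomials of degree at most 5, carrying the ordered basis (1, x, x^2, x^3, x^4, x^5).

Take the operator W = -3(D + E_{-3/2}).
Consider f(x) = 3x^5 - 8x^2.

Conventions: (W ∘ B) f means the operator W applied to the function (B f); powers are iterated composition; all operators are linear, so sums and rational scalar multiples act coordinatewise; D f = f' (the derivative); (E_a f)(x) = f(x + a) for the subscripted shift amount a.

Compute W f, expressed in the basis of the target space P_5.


the image equals g(x) = -9x^5 + (45/2)x^4 - (405/2)x^3 + (1311/4)x^2 - (4029/16)x + 3915/32

D f = 15x^4 - 16x
E_{-3/2} f = 3x^5 - (45/2)x^4 + (135/2)x^3 - (437/4)x^2 + (1599/16)x - 1305/32
(D + E_{-3/2}) f = 3x^5 - (15/2)x^4 + (135/2)x^3 - (437/4)x^2 + (1343/16)x - 1305/32
(-3(D + E_{-3/2})) f = -9x^5 + (45/2)x^4 - (405/2)x^3 + (1311/4)x^2 - (4029/16)x + 3915/32


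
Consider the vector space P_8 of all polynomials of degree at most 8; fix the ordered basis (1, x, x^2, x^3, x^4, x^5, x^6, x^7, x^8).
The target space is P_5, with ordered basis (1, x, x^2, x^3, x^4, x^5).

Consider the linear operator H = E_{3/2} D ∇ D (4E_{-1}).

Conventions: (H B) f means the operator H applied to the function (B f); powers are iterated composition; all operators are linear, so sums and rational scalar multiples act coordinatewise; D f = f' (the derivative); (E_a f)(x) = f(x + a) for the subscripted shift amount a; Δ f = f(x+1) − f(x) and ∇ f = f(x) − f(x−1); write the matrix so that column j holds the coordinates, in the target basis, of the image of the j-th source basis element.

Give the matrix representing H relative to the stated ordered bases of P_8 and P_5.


the matrix is [[0, 0, 0, 24, 0, 20, 0, 21/2, 0]; [0, 0, 0, 0, 96, 0, 120, 0, 84]; [0, 0, 0, 0, 0, 240, 0, 420, 0]; [0, 0, 0, 0, 0, 0, 480, 0, 1120]; [0, 0, 0, 0, 0, 0, 0, 840, 0]; [0, 0, 0, 0, 0, 0, 0, 0, 1344]] (rows listed top to bottom)

image of 1: 0
image of x: 0
image of x^2: 0
image of x^3: 24
image of x^4: 96x
image of x^5: 240x^2 + 20
image of x^6: 480x^3 + 120x
image of x^7: 840x^4 + 420x^2 + 21/2
image of x^8: 1344x^5 + 1120x^3 + 84x
each image's coordinates form column j of the matrix


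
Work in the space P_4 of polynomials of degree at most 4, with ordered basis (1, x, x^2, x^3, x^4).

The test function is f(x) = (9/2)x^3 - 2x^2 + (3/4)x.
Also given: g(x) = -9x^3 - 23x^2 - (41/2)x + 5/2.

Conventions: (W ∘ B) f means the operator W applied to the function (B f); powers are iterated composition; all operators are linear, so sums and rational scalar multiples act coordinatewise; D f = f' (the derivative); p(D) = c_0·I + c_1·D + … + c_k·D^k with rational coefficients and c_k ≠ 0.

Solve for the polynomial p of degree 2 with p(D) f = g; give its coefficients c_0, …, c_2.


D^0 f = (9/2)x^3 - 2x^2 + (3/4)x
D^1 f = (27/2)x^2 - 4x + 3/4
D^2 f = 27x - 4
matching coefficients of g against c_0 f + c_1 Df + … from the top degree down determines the c_i
solution: c_0 = -2, c_1 = -2, c_2 = -1

p(D) = -2·I − 2·D − D^2, i.e. c_0 = -2, c_1 = -2, c_2 = -1


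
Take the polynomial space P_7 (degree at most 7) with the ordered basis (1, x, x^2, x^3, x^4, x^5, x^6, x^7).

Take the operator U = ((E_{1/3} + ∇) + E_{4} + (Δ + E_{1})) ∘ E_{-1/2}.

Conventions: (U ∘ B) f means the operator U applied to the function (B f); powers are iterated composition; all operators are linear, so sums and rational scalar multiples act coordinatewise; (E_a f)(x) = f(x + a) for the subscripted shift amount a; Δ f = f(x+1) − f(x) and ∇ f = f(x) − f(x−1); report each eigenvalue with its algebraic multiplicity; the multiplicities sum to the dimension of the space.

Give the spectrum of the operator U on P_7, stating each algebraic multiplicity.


image of 1: 3
image of x: 3x + 35/6
image of x^2: 3x^2 + (35/3)x + 379/36
image of x^3: 3x^3 + (35/2)x^2 + (379/12)x + 10043/216
image of x^4: 3x^4 + (70/3)x^3 + (379/6)x^2 + (10043/54)x + 188083/1296
image of x^5: 3x^5 + (175/6)x^4 + (1895/18)x^3 + (50215/108)x^2 + (940415/1296)x + 4143635/7776
image of x^6: 3x^6 + 35x^5 + (1895/12)x^4 + (50215/54)x^3 + (940415/432)x^2 + (4143635/1296)x + 85236139/46656
image of x^7: 3x^7 + (245/6)x^6 + (2653/12)x^5 + (351505/216)x^4 + (6582905/1296)x^3 + (29005445/2592)x^2 + (596652973/46656)x + 1805875883/279936
the matrix is upper triangular; its diagonal is (3, 3, 3, 3, 3, 3, 3, 3)
for a triangular matrix the eigenvalues are the diagonal entries, with algebraic multiplicity their repetition count

λ = 3 (multiplicity 8)
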